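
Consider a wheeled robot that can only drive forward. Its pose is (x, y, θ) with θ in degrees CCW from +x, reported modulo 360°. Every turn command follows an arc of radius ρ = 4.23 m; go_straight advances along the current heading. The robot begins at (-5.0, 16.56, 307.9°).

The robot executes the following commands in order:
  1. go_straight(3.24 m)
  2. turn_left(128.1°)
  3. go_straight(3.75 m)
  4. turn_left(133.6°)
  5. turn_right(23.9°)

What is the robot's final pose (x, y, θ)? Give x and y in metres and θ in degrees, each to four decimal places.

set_pose: (x, y, θ) = (-5.0000, 16.5600, 307.9000°), ρ = 4.23
go_straight(3.24): x += 3.24·cos θ, y += 3.24·sin θ → (-3.0097, 14.0034, 307.9000°)
turn_left(128.1°): centre at ρ to the left, rotate +128.1° → (4.4325, 15.5785, 436.0000° ≡ 76.0000°)
go_straight(3.75): x += 3.75·cos θ, y += 3.75·sin θ → (5.3397, 19.2171, 76.0000°)
turn_left(133.6°): centre at ρ to the left, rotate +133.6° → (-0.8541, 23.9184, 209.6000°)
turn_right(23.9°): centre at ρ to the right, rotate −23.9° → (-2.5233, 23.3872, 185.7000°)

(-2.5233, 23.3872, 185.7000°)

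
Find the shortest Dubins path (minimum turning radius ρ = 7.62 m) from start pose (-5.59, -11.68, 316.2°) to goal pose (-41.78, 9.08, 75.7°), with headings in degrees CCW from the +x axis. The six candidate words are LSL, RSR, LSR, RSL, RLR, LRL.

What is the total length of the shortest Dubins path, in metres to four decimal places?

65.8676 m

Let ψ = atan2(Δy, Δx) = atan2(20.76, -36.19) = 150.1597° be the start→goal bearing.
Normalize: d = |goal − start| / ρ = 41.721621/7.62 = 5.475278, α = (θ_start − ψ) mod 360° = 166.0403° = 2.897949 rad, β = (θ_goal − ψ) mod 360° = 285.5403° = 4.983618 rad.
Common terms: sin α = 0.241240, cos α = -0.970466, sin β = -0.963442, cos β = 0.267916, cos(α−β) = -0.492424, d² = 29.978674. Work in radians in the unit-radius frame; every candidate has L = ρ·(t + p + q).
LSL: p² = 2 + d² − 2cos(α−β) + 2d(sin α − sin β) = 46.155463; p = √p² = 6.793781; φ = atan2(cos β − cos α, d + sin α − sin β) = 0.183306 rad; t = (φ − α) mod 2π = 3.568542 rad, q = (β − φ) mod 2π = 4.800311 rad → L = 7.62·(3.568542 + 6.793781 + 4.800311) = 7.62·15.162635 = 115.539278 m
RSR: p² = 2 + d² − 2cos(α−β) + 2d(sin β − sin α) = 19.771579; p = √p² = 4.446524; φ = atan2(cos α − cos β, d − sin α + sin β) = -0.282238 rad; t = (α − φ) mod 2π = 3.180187 rad, q = (φ − β) mod 2π = 1.017330 rad → L = 7.62·(3.180187 + 4.446524 + 1.017330) = 7.62·8.644041 = 65.867594 m
LSR: p² = d² − 2 + 2cos(α−β) + 2d(sin α + sin β) = 19.085307; p = √p² = 4.368673; φ = atan2(−cos α − cos β, d + sin α + sin β) − atan2(−2, p) = 0.576072 rad; t = (φ − α) mod 2π = 3.961308 rad, q = (φ − β) mod 2π = 1.875640 rad → L = 7.62·(3.961308 + 4.368673 + 1.875640) = 7.62·10.205622 = 77.766837 m
RSL: p² = d² − 2 + 2cos(α−β) − 2d(sin α + sin β) = 34.902346; p = √p² = 5.907821; φ = atan2(cos α + cos β, d − sin α − sin β) − atan2(2, p) = -0.439303 rad; t = (α − φ) mod 2π = 3.337252 rad, q = (β − φ) mod 2π = 5.422921 rad → L = 7.62·(3.337252 + 5.907821 + 5.422921) = 7.62·14.667994 = 111.770111 m
RLR: c = (6 − d² + 2cos(α−β) + 2d(sin α − sin β))/8 = -1.471447, |c| > 1 → infeasible
LRL: c = (6 − d² + 2cos(α−β) − 2d(sin α − sin β))/8 = -4.769433, |c| > 1 → infeasible
Shortest: RSR with L = 65.867594 m ≈ 65.8676 m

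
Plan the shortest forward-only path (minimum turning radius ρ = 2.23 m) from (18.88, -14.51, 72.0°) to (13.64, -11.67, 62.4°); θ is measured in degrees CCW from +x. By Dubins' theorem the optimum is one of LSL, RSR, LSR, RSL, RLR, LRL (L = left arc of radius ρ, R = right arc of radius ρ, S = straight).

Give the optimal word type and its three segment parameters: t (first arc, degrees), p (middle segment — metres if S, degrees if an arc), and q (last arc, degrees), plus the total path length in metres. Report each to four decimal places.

LSL: t = 75.9992°, p = 6.0084 m, q = 274.4008°, L = 19.6463 m

Let ψ = atan2(Δy, Δx) = atan2(2.84, -5.24) = 151.5430° be the start→goal bearing.
Normalize: d = |goal − start| / ρ = 5.960134/2.23 = 2.672706, α = (θ_start − ψ) mod 360° = 280.4570° = 4.894898 rad, β = (θ_goal − ψ) mod 360° = 270.8570° = 4.727347 rad.
Common terms: sin α = -0.983391, cos α = 0.181498, sin β = -0.999888, cos β = 0.014957, cos(α−β) = 0.985996, d² = 7.143357. Work in radians in the unit-radius frame; every candidate has L = ρ·(t + p + q).
LSL: p² = 2 + d² − 2cos(α−β) + 2d(sin α − sin β) = 7.259547; p = √p² = 2.694355; φ = atan2(cos β − cos α, d + sin α − sin β) = -0.061850 rad; t = (φ − α) mod 2π = 1.326437 rad, q = (β − φ) mod 2π = 4.789197 rad → L = 2.23·(1.326437 + 2.694355 + 4.789197) = 2.23·8.809988 = 19.646274 m
RSR: p² = 2 + d² − 2cos(α−β) + 2d(sin β − sin α) = 7.083183; p = √p² = 2.661425; φ = atan2(cos α − cos β, d − sin α + sin β) = 0.062617 rad; t = (α − φ) mod 2π = 4.832282 rad, q = (φ − β) mod 2π = 1.618455 rad → L = 2.23·(4.832282 + 2.661425 + 1.618455) = 2.23·9.112162 = 20.320121 m
LSR: p² = d² − 2 + 2cos(α−β) + 2d(sin α + sin β) = -3.486097 < 0 → infeasible
RSL: p² = d² − 2 + 2cos(α−β) − 2d(sin α + sin β) = 17.716795; p = √p² = 4.209132; φ = atan2(cos α + cos β, d − sin α − sin β) − atan2(2, p) = -0.401408 rad; t = (α − φ) mod 2π = 5.296306 rad, q = (β − φ) mod 2π = 5.128754 rad → L = 2.23·(5.296306 + 4.209132 + 5.128754) = 2.23·14.634193 = 32.634250 m
RLR: c = (6 − d² + 2cos(α−β) + 2d(sin α − sin β))/8 = 0.114602; p = 2π − arccos c = 4.827243 rad; φ = atan2(cos α − cos β, d − sin α + sin β) = 0.062617 rad; t = (α − φ + p/2) mod 2π = 0.962718 rad, q = (α − β − t + p) mod 2π = 4.032077 rad → L = 2.23·(0.962718 + 4.827243 + 4.032077) = 2.23·9.822039 = 21.903146 m
LRL: c = (6 − d² + 2cos(α−β) − 2d(sin α − sin β))/8 = 0.092557; p = 2π − arccos c = 4.805078 rad; φ = atan2(cos β − cos α, d + sin α − sin β) = -0.061850 rad; t = (φ − α + p/2) mod 2π = 3.728976 rad, q = (β − α − t + p) mod 2π = 0.908551 rad → L = 2.23·(3.728976 + 4.805078 + 0.908551) = 2.23·9.442605 = 21.057009 m
Shortest: LSL with L = 19.646274 m ≈ 19.6463 m
Convert LSL to answer units (arcs ×180/π): t = 1.326437·180/π = 75.9992°, p = ρ·p = 2.23·2.694355 = 6.0084 m, q = 4.789197·180/π = 274.4008°, L = 19.6463 m.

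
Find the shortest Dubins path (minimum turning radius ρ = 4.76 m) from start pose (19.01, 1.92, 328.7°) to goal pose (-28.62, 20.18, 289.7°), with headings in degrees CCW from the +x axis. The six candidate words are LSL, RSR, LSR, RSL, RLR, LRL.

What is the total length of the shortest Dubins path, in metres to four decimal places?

74.6873 m

Let ψ = atan2(Δy, Δx) = atan2(18.26, -47.63) = 159.0246° be the start→goal bearing.
Normalize: d = |goal − start| / ρ = 51.010239/4.76 = 10.716437, α = (θ_start − ψ) mod 360° = 169.6754° = 2.961395 rad, β = (θ_goal − ψ) mod 360° = 130.6754° = 2.280716 rad.
Common terms: sin α = 0.179224, cos α = -0.983808, sin β = 0.758414, cos β = -0.651773, cos(α−β) = 0.777146, d² = 114.842018. Work in radians in the unit-radius frame; every candidate has L = ρ·(t + p + q).
LSL: p² = 2 + d² − 2cos(α−β) + 2d(sin α − sin β) = 102.874026; p = √p² = 10.142683; φ = atan2(cos β − cos α, d + sin α − sin β) = 0.032742 rad; t = (φ − α) mod 2π = 3.354533 rad, q = (β − φ) mod 2π = 2.247974 rad → L = 4.76·(3.354533 + 10.142683 + 2.247974) = 4.76·15.745190 = 74.947106 m
RSR: p² = 2 + d² − 2cos(α−β) + 2d(sin β − sin α) = 127.701426; p = √p² = 11.300506; φ = atan2(cos α − cos β, d − sin α + sin β) = -0.029387 rad; t = (α − φ) mod 2π = 2.990781 rad, q = (φ − β) mod 2π = 3.973082 rad → L = 4.76·(2.990781 + 11.300506 + 3.973082) = 4.76·18.264369 = 86.938398 m
LSR: p² = d² − 2 + 2cos(α−β) + 2d(sin α + sin β) = 134.492595; p = √p² = 11.597094; φ = atan2(−cos α − cos β, d + sin α + sin β) − atan2(−2, p) = 0.310211 rad; t = (φ − α) mod 2π = 3.632001 rad, q = (φ − β) mod 2π = 4.312680 rad → L = 4.76·(3.632001 + 11.597094 + 4.312680) = 4.76·19.541775 = 93.018850 m
RSL: p² = d² − 2 + 2cos(α−β) − 2d(sin α + sin β) = 94.300024; p = √p² = 9.710820; φ = atan2(cos α + cos β, d − sin α − sin β) − atan2(2, p) = -0.368840 rad; t = (α − φ) mod 2π = 3.330234 rad, q = (β − φ) mod 2π = 2.649556 rad → L = 4.76·(3.330234 + 9.710820 + 2.649556) = 4.76·15.690610 = 74.687304 m
RLR: c = (6 − d² + 2cos(α−β) + 2d(sin α − sin β))/8 = -14.962678, |c| > 1 → infeasible
LRL: c = (6 − d² + 2cos(α−β) − 2d(sin α − sin β))/8 = -11.859253, |c| > 1 → infeasible
Shortest: RSL with L = 74.687304 m ≈ 74.6873 m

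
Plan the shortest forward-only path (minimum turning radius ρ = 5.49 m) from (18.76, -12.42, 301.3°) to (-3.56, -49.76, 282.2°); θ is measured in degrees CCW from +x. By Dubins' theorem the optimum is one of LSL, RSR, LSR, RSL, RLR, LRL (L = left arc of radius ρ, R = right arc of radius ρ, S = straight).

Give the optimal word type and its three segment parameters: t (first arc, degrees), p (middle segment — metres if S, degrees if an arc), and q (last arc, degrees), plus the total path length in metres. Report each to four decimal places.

Let ψ = atan2(Δy, Δx) = atan2(-37.34, -22.32) = -120.8689° be the start→goal bearing.
Normalize: d = |goal − start| / ρ = 43.502391/5.49 = 7.923933, α = (θ_start − ψ) mod 360° = 62.1689° = 1.085052 rad, β = (θ_goal − ψ) mod 360° = 43.0689° = 0.751694 rad.
Common terms: sin α = 0.884328, cos α = 0.466867, sin β = 0.682877, cos β = 0.730533, cos(α−β) = 0.944949, d² = 62.788710. Work in radians in the unit-radius frame; every candidate has L = ρ·(t + p + q).
LSL: p² = 2 + d² − 2cos(α−β) + 2d(sin α − sin β) = 66.091371; p = √p² = 8.129660; φ = atan2(cos β − cos α, d + sin α − sin β) = 0.032438 rad; t = (φ − α) mod 2π = 5.230572 rad, q = (β − φ) mod 2π = 0.719256 rad → L = 5.49·(5.230572 + 8.129660 + 0.719256) = 5.49·14.079487 = 77.296386 m
RSR: p² = 2 + d² − 2cos(α−β) + 2d(sin β − sin α) = 59.706253; p = √p² = 7.726982; φ = atan2(cos α − cos β, d − sin α + sin β) = -0.034129 rad; t = (α − φ) mod 2π = 1.119181 rad, q = (φ − β) mod 2π = 5.497362 rad → L = 5.49·(1.119181 + 7.726982 + 5.497362) = 5.49·14.343525 = 78.745954 m
LSR: p² = d² − 2 + 2cos(α−β) + 2d(sin α + sin β) = 87.515459; p = √p² = 9.354970; φ = atan2(−cos α − cos β, d + sin α + sin β) − atan2(−2, p) = 0.085123 rad; t = (φ − α) mod 2π = 5.283256 rad, q = (φ − β) mod 2π = 5.616614 rad → L = 5.49·(5.283256 + 9.354970 + 5.616614) = 5.49·20.254840 = 111.199071 m
RSL: p² = d² − 2 + 2cos(α−β) − 2d(sin α + sin β) = 37.841757; p = √p² = 6.151565; φ = atan2(cos α + cos β, d − sin α − sin β) − atan2(2, p) = -0.128155 rad; t = (α − φ) mod 2π = 1.213207 rad, q = (β − φ) mod 2π = 0.879849 rad → L = 5.49·(1.213207 + 6.151565 + 0.879849) = 5.49·8.244621 = 45.262972 m
RLR: c = (6 − d² + 2cos(α−β) + 2d(sin α − sin β))/8 = -6.463282, |c| > 1 → infeasible
LRL: c = (6 − d² + 2cos(α−β) − 2d(sin α − sin β))/8 = -7.261421, |c| > 1 → infeasible
Shortest: RSL with L = 45.262972 m ≈ 45.2630 m
Convert RSL to answer units (arcs ×180/π): t = 1.213207·180/π = 69.5116°, p = ρ·p = 5.49·6.151565 = 33.7721 m, q = 0.879849·180/π = 50.4116°, L = 45.2630 m.

RSL: t = 69.5116°, p = 33.7721 m, q = 50.4116°, L = 45.2630 m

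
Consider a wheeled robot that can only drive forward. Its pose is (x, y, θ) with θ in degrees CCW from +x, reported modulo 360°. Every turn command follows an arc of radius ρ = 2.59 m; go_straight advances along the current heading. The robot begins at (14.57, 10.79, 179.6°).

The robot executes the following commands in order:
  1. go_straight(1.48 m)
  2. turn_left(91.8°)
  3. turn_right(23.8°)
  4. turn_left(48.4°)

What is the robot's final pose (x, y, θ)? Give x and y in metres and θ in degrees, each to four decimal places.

(10.3548, 4.9745, 296.0000°)

set_pose: (x, y, θ) = (14.5700, 10.7900, 179.6000°), ρ = 2.59
go_straight(1.48): x += 1.48·cos θ, y += 1.48·sin θ → (13.0900, 10.8003, 179.6000°)
turn_left(91.8°): centre at ρ to the left, rotate +91.8° → (10.4827, 8.1471, 271.4000°)
turn_right(23.8°): centre at ρ to the right, rotate −23.8° → (10.2881, 7.0969, 247.6000°)
turn_left(48.4°): centre at ρ to the left, rotate +48.4° → (10.3548, 4.9745, 296.0000°)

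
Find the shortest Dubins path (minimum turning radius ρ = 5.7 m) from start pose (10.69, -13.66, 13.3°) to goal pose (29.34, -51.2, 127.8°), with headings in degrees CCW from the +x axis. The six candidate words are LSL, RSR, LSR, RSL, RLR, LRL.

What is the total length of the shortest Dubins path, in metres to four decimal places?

Let ψ = atan2(Δy, Δx) = atan2(-37.54, 18.65) = -63.5817° be the start→goal bearing.
Normalize: d = |goal − start| / ρ = 41.917468/5.7 = 7.353942, α = (θ_start − ψ) mod 360° = 76.8817° = 1.341838 rad, β = (θ_goal − ψ) mod 360° = 191.3817° = 3.340240 rad.
Common terms: sin α = 0.973903, cos α = 0.226963, sin β = -0.197344, cos β = -0.980334, cos(α−β) = -0.414693, d² = 54.080459. Work in radians in the unit-radius frame; every candidate has L = ρ·(t + p + q).
LSL: p² = 2 + d² − 2cos(α−β) + 2d(sin α − sin β) = 74.136407; p = √p² = 8.610250; φ = atan2(cos β − cos α, d + sin α − sin β) = -0.140680 rad; t = (φ − α) mod 2π = 4.800667 rad, q = (β − φ) mod 2π = 3.480920 rad → L = 5.7·(4.800667 + 8.610250 + 3.480920) = 5.7·16.891837 = 96.283473 m
RSR: p² = 2 + d² − 2cos(α−β) + 2d(sin β − sin α) = 39.683283; p = √p² = 6.299467; φ = atan2(cos α − cos β, d − sin α + sin β) = 0.192844 rad; t = (α − φ) mod 2π = 1.148994 rad, q = (φ − β) mod 2π = 3.135789 rad → L = 5.7·(1.148994 + 6.299467 + 3.135789) = 5.7·10.584250 = 60.330226 m
LSR: p² = d² − 2 + 2cos(α−β) + 2d(sin α + sin β) = 62.672624; p = √p² = 7.916604; φ = atan2(−cos α − cos β, d + sin α + sin β) − atan2(−2, p) = 0.339852 rad; t = (φ − α) mod 2π = 5.281199 rad, q = (φ − β) mod 2π = 3.282797 rad → L = 5.7·(5.281199 + 7.916604 + 3.282797) = 5.7·16.480600 = 93.939423 m
RSL: p² = d² − 2 + 2cos(α−β) − 2d(sin α + sin β) = 39.829520; p = √p² = 6.311063; φ = atan2(cos α + cos β, d − sin α − sin β) − atan2(2, p) = -0.420935 rad; t = (α − φ) mod 2π = 1.762773 rad, q = (β − φ) mod 2π = 3.761175 rad → L = 5.7·(1.762773 + 6.311063 + 3.761175) = 5.7·11.835010 = 67.459560 m
RLR: c = (6 − d² + 2cos(α−β) + 2d(sin α − sin β))/8 = -3.960410, |c| > 1 → infeasible
LRL: c = (6 − d² + 2cos(α−β) − 2d(sin α − sin β))/8 = -8.267051, |c| > 1 → infeasible
Shortest: RSR with L = 60.330226 m ≈ 60.3302 m

60.3302 m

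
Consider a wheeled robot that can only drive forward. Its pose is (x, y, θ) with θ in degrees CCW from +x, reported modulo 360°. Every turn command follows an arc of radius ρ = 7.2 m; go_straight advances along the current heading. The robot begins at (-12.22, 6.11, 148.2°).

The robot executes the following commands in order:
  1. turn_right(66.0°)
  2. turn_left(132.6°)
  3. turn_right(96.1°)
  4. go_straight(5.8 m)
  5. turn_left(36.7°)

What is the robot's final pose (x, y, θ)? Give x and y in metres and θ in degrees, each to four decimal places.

set_pose: (x, y, θ) = (-12.2200, 6.1100, 148.2000°), ρ = 7.2
turn_right(66.0°): centre at ρ to the right, rotate −66.0° → (-15.5593, 13.2064, 82.2000°)
turn_left(132.6°): centre at ρ to the left, rotate +132.6° → (-26.8018, 20.0958, 214.8000°)
turn_right(96.1°): centre at ρ to the right, rotate −96.1° → (-37.2264, 22.5505, 118.7000°)
go_straight(5.8): x += 5.8·cos θ, y += 5.8·sin θ → (-40.0117, 27.6379, 118.7000°)
turn_left(36.7°): centre at ρ to the left, rotate +36.7° → (-43.3299, 30.7268, 155.4000°)

(-43.3299, 30.7268, 155.4000°)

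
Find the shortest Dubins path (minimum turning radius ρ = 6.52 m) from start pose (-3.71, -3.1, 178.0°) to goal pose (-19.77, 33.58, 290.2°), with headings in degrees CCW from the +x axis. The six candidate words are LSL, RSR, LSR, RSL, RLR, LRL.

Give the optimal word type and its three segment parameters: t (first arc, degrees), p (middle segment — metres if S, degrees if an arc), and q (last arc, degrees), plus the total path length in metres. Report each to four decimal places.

Let ψ = atan2(Δy, Δx) = atan2(36.68, -16.06) = 113.6458° be the start→goal bearing.
Normalize: d = |goal − start| / ρ = 40.041803/6.52 = 6.141381, α = (θ_start − ψ) mod 360° = 64.3542° = 1.123193 rad, β = (θ_goal − ψ) mod 360° = 176.5542° = 3.081453 rad.
Common terms: sin α = 0.901487, cos α = 0.432806, sin β = 0.060104, cos β = -0.998192, cos(α−β) = -0.377841, d² = 37.716559. Work in radians in the unit-radius frame; every candidate has L = ρ·(t + p + q).
LSL: p² = 2 + d² − 2cos(α−β) + 2d(sin α − sin β) = 50.806752; p = √p² = 7.127886; φ = atan2(cos β − cos α, d + sin α − sin β) = -0.202134 rad; t = (φ − α) mod 2π = 4.957858 rad, q = (β − φ) mod 2π = 3.283587 rad → L = 6.52·(4.957858 + 7.127886 + 3.283587) = 6.52·15.369330 = 100.208033 m
RSR: p² = 2 + d² − 2cos(α−β) + 2d(sin β − sin α) = 30.137728; p = √p² = 5.489784; φ = atan2(cos α − cos β, d − sin α + sin β) = 0.263712 rad; t = (α − φ) mod 2π = 0.859482 rad, q = (φ − β) mod 2π = 3.465444 rad → L = 6.52·(0.859482 + 5.489784 + 3.465444) = 6.52·9.814710 = 63.991908 m
LSR: p² = d² − 2 + 2cos(α−β) + 2d(sin α + sin β) = 46.771868; p = √p² = 6.838996; φ = atan2(−cos α − cos β, d + sin α + sin β) − atan2(−2, p) = 0.363938 rad; t = (φ − α) mod 2π = 5.523930 rad, q = (φ − β) mod 2π = 3.565671 rad → L = 6.52·(5.523930 + 6.838996 + 3.565671) = 6.52·15.928597 = 103.854454 m
RSL: p² = d² − 2 + 2cos(α−β) − 2d(sin α + sin β) = 23.149887; p = √p² = 4.811433; φ = atan2(cos α + cos β, d − sin α − sin β) − atan2(2, p) = -0.502669 rad; t = (α − φ) mod 2π = 1.625862 rad, q = (β − φ) mod 2π = 3.584122 rad → L = 6.52·(1.625862 + 4.811433 + 3.584122) = 6.52·10.021417 = 65.339640 m
RLR: c = (6 − d² + 2cos(α−β) + 2d(sin α − sin β))/8 = -2.767216, |c| > 1 → infeasible
LRL: c = (6 − d² + 2cos(α−β) − 2d(sin α − sin β))/8 = -5.350844, |c| > 1 → infeasible
Shortest: RSR with L = 63.991908 m ≈ 63.9919 m
Convert RSR to answer units (arcs ×180/π): t = 0.859482·180/π = 49.2447°, p = ρ·p = 6.52·5.489784 = 35.7934 m, q = 3.465444·180/π = 198.5553°, L = 63.9919 m.

RSR: t = 49.2447°, p = 35.7934 m, q = 198.5553°, L = 63.9919 m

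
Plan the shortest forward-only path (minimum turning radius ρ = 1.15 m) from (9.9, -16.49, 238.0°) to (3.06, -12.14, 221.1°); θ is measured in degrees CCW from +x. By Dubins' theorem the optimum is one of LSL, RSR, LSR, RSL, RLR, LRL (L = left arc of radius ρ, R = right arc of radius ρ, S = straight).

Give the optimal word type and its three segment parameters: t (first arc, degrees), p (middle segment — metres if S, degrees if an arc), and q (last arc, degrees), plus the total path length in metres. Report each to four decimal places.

Let ψ = atan2(Δy, Δx) = atan2(4.35, -6.84) = 147.5451° be the start→goal bearing.
Normalize: d = |goal − start| / ρ = 8.106053/1.15 = 7.048742, α = (θ_start − ψ) mod 360° = 90.4549° = 1.578736 rad, β = (θ_goal − ψ) mod 360° = 73.5549° = 1.283776 rad.
Common terms: sin α = 0.999968, cos α = -0.007940, sin β = 0.959092, cos β = 0.283096, cos(α−β) = 0.956814, d² = 49.684764. Work in radians in the unit-radius frame; every candidate has L = ρ·(t + p + q).
LSL: p² = 2 + d² − 2cos(α−β) + 2d(sin α − sin β) = 50.347398; p = √p² = 7.095590; φ = atan2(cos β − cos α, d + sin α − sin β) = 0.041028 rad; t = (φ − α) mod 2π = 4.745477 rad, q = (β − φ) mod 2π = 1.242748 rad → L = 1.15·(4.745477 + 7.095590 + 1.242748) = 1.15·13.083815 = 15.046387 m
RSR: p² = 2 + d² − 2cos(α−β) + 2d(sin β − sin α) = 49.194875; p = √p² = 7.013906; φ = atan2(cos α − cos β, d − sin α + sin β) = -0.041506 rad; t = (α − φ) mod 2π = 1.620242 rad, q = (φ − β) mod 2π = 4.957904 rad → L = 1.15·(1.620242 + 7.013906 + 4.957904) = 1.15·13.592052 = 15.630860 m
LSR: p² = d² − 2 + 2cos(α−β) + 2d(sin α + sin β) = 77.216209; p = √p² = 8.787275; φ = atan2(−cos α − cos β, d + sin α + sin β) − atan2(−2, p) = 0.193253 rad; t = (φ − α) mod 2π = 4.897702 rad, q = (φ − β) mod 2π = 5.192662 rad → L = 1.15·(4.897702 + 8.787275 + 5.192662) = 1.15·18.877639 = 21.709285 m
RSL: p² = d² − 2 + 2cos(α−β) − 2d(sin α + sin β) = 21.980573; p = √p² = 4.688344; φ = atan2(cos α + cos β, d − sin α − sin β) − atan2(2, p) = -0.349207 rad; t = (α − φ) mod 2π = 1.927944 rad, q = (β − φ) mod 2π = 1.632983 rad → L = 1.15·(1.927944 + 4.688344 + 1.632983) = 1.15·8.249271 = 9.486662 m
RLR: c = (6 − d² + 2cos(α−β) + 2d(sin α − sin β))/8 = -5.149359, |c| > 1 → infeasible
LRL: c = (6 − d² + 2cos(α−β) − 2d(sin α − sin β))/8 = -5.293425, |c| > 1 → infeasible
Shortest: RSL with L = 9.486662 m ≈ 9.4867 m
Convert RSL to answer units (arcs ×180/π): t = 1.927944·180/π = 110.4630°, p = ρ·p = 1.15·4.688344 = 5.3916 m, q = 1.632983·180/π = 93.5630°, L = 9.4867 m.

RSL: t = 110.4630°, p = 5.3916 m, q = 93.5630°, L = 9.4867 m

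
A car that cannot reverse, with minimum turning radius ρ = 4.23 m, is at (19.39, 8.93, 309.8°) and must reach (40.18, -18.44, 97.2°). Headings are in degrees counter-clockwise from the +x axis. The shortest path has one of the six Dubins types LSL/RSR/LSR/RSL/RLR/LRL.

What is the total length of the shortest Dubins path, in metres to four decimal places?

44.3060 m

Let ψ = atan2(Δy, Δx) = atan2(-27.37, 20.79) = -52.7800° be the start→goal bearing.
Normalize: d = |goal − start| / ρ = 34.370642/4.23 = 8.125447, α = (θ_start − ψ) mod 360° = 2.5800° = 0.045030 rad, β = (θ_goal − ψ) mod 360° = 149.9800° = 2.617645 rad.
Common terms: sin α = 0.045015, cos α = 0.998986, sin β = 0.500302, cos β = -0.865851, cos(α−β) = -0.842452, d² = 66.022892. Work in radians in the unit-radius frame; every candidate has L = ρ·(t + p + q).
LSL: p² = 2 + d² − 2cos(α−β) + 2d(sin α − sin β) = 62.308976; p = √p² = 7.893603; φ = atan2(cos β − cos α, d + sin α − sin β) = -0.238501 rad; t = (φ − α) mod 2π = 5.999654 rad, q = (β − φ) mod 2π = 2.856147 rad → L = 4.23·(5.999654 + 7.893603 + 2.856147) = 4.23·16.749404 = 70.849979 m
RSR: p² = 2 + d² − 2cos(α−β) + 2d(sin β − sin α) = 77.106617; p = √p² = 8.781037; φ = atan2(cos α − cos β, d − sin α + sin β) = 0.214001 rad; t = (α − φ) mod 2π = 6.114215 rad, q = (φ − β) mod 2π = 3.879541 rad → L = 4.23·(6.114215 + 8.781037 + 3.879541) = 4.23·18.774793 = 79.417373 m
LSR: p² = d² − 2 + 2cos(α−β) + 2d(sin α + sin β) = 71.199870; p = √p² = 8.438002; φ = atan2(−cos α − cos β, d + sin α + sin β) − atan2(−2, p) = 0.217375 rad; t = (φ − α) mod 2π = 0.172345 rad, q = (φ − β) mod 2π = 3.882915 rad → L = 4.23·(0.172345 + 8.438002 + 3.882915) = 4.23·12.493261 = 52.846495 m
RSL: p² = d² − 2 + 2cos(α−β) − 2d(sin α + sin β) = 53.476104; p = √p² = 7.312736; φ = atan2(cos α + cos β, d − sin α − sin β) − atan2(2, p) = -0.249405 rad; t = (α − φ) mod 2π = 0.294435 rad, q = (β − φ) mod 2π = 2.867050 rad → L = 4.23·(0.294435 + 7.312736 + 2.867050) = 4.23·10.474221 = 44.305955 m
RLR: c = (6 − d² + 2cos(α−β) + 2d(sin α − sin β))/8 = -8.638327, |c| > 1 → infeasible
LRL: c = (6 − d² + 2cos(α−β) − 2d(sin α − sin β))/8 = -6.788622, |c| > 1 → infeasible
Shortest: RSL with L = 44.305955 m ≈ 44.3060 m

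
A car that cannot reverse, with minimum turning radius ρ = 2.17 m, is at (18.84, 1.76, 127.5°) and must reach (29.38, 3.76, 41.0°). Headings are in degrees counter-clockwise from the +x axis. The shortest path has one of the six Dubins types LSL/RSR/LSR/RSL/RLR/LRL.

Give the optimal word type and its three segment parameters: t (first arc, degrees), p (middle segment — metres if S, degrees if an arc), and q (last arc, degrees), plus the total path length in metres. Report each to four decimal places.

RSL: t = 144.1646°, p = 6.4198 m, q = 57.6646°, L = 14.0638 m

Let ψ = atan2(Δy, Δx) = atan2(2.00, 10.54) = 10.7443° be the start→goal bearing.
Normalize: d = |goal − start| / ρ = 10.728075/2.17 = 4.943814, α = (θ_start − ψ) mod 360° = 116.7557° = 2.037771 rad, β = (θ_goal − ψ) mod 360° = 30.2557° = 0.528061 rad.
Common terms: sin α = 0.892934, cos α = -0.450187, sin β = 0.503860, cos β = 0.863786, cos(α−β) = 0.061049, d² = 24.441292. Work in radians in the unit-radius frame; every candidate has L = ρ·(t + p + q).
LSL: p² = 2 + d² − 2cos(α−β) + 2d(sin α − sin β) = 30.166222; p = √p² = 5.492379; φ = atan2(cos β − cos α, d + sin α − sin β) = 0.241579 rad; t = (φ − α) mod 2π = 4.486993 rad, q = (β − φ) mod 2π = 0.286483 rad → L = 2.17·(4.486993 + 5.492379 + 0.286483) = 2.17·10.265854 = 22.276903 m
RSR: p² = 2 + d² − 2cos(α−β) + 2d(sin β − sin α) = 22.472168; p = √p² = 4.740482; φ = atan2(cos α − cos β, d − sin α + sin β) = -0.280859 rad; t = (α − φ) mod 2π = 2.318630 rad, q = (φ − β) mod 2π = 5.474265 rad → L = 2.17·(2.318630 + 4.740482 + 5.474265) = 2.17·12.533377 = 27.197428 m
LSR: p² = d² − 2 + 2cos(α−β) + 2d(sin α + sin β) = 36.374366; p = √p² = 6.031116; φ = atan2(−cos α − cos β, d + sin α + sin β) − atan2(−2, p) = 0.255064 rad; t = (φ − α) mod 2π = 4.500478 rad, q = (φ − β) mod 2π = 6.010188 rad → L = 2.17·(4.500478 + 6.031116 + 6.010188) = 2.17·16.541783 = 35.895670 m
RSL: p² = d² − 2 + 2cos(α−β) − 2d(sin α + sin β) = 8.752412; p = √p² = 2.958448; φ = atan2(cos α + cos β, d − sin α − sin β) − atan2(2, p) = -0.478377 rad; t = (α − φ) mod 2π = 2.516148 rad, q = (β − φ) mod 2π = 1.006438 rad → L = 2.17·(2.516148 + 2.958448 + 1.006438) = 2.17·6.481033 = 14.063842 m
RLR: c = (6 − d² + 2cos(α−β) + 2d(sin α − sin β))/8 = -1.809021, |c| > 1 → infeasible
LRL: c = (6 − d² + 2cos(α−β) − 2d(sin α − sin β))/8 = -2.770778, |c| > 1 → infeasible
Shortest: RSL with L = 14.063842 m ≈ 14.0638 m
Convert RSL to answer units (arcs ×180/π): t = 2.516148·180/π = 144.1646°, p = ρ·p = 2.17·2.958448 = 6.4198 m, q = 1.006438·180/π = 57.6646°, L = 14.0638 m.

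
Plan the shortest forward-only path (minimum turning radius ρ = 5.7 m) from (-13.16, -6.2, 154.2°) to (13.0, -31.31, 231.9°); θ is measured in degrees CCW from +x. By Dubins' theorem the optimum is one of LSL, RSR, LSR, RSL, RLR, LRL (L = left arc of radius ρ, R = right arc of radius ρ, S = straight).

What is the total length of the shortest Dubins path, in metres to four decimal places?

Let ψ = atan2(Δy, Δx) = atan2(-25.11, 26.16) = -43.8268° be the start→goal bearing.
Normalize: d = |goal − start| / ρ = 36.260967/5.7 = 6.361573, α = (θ_start − ψ) mod 360° = 198.0268° = 3.456219 rad, β = (θ_goal − ψ) mod 360° = 275.7268° = 4.812340 rad.
Common terms: sin α = -0.309461, cos α = -0.950912, sin β = -0.995009, cos β = 0.099784, cos(α−β) = 0.213030, d² = 40.469612. Work in radians in the unit-radius frame; every candidate has L = ρ·(t + p + q).
LSL: p² = 2 + d² − 2cos(α−β) + 2d(sin α − sin β) = 50.765879; p = √p² = 7.125018; φ = atan2(cos β − cos α, d + sin α − sin β) = 0.148006 rad; t = (φ − α) mod 2π = 2.974972 rad, q = (β − φ) mod 2π = 4.664334 rad → L = 5.7·(2.974972 + 7.125018 + 4.664334) = 5.7·14.764324 = 84.156646 m
RSR: p² = 2 + d² − 2cos(α−β) + 2d(sin β − sin α) = 33.321224; p = √p² = 5.772454; φ = atan2(cos α − cos β, d − sin α + sin β) = -0.183039 rad; t = (α − φ) mod 2π = 3.639258 rad, q = (φ − β) mod 2π = 1.287806 rad → L = 5.7·(3.639258 + 5.772454 + 1.287806) = 5.7·10.699518 = 60.987255 m
LSR: p² = d² − 2 + 2cos(α−β) + 2d(sin α + sin β) = 22.298708; p = √p² = 4.722151; φ = atan2(−cos α − cos β, d + sin α + sin β) − atan2(−2, p) = 0.567371 rad; t = (φ − α) mod 2π = 3.394337 rad, q = (φ − β) mod 2π = 2.038216 rad → L = 5.7·(3.394337 + 4.722151 + 2.038216) = 5.7·10.154704 = 57.881812 m
RSL: p² = d² − 2 + 2cos(α−β) − 2d(sin α + sin β) = 55.492638; p = √p² = 7.449338; φ = atan2(cos α + cos β, d − sin α − sin β) − atan2(2, p) = -0.372868 rad; t = (α − φ) mod 2π = 3.829087 rad, q = (β − φ) mod 2π = 5.185207 rad → L = 5.7·(3.829087 + 7.449338 + 5.185207) = 5.7·16.463632 = 93.842702 m
RLR: c = (6 − d² + 2cos(α−β) + 2d(sin α − sin β))/8 = -3.165153, |c| > 1 → infeasible
LRL: c = (6 − d² + 2cos(α−β) − 2d(sin α − sin β))/8 = -5.345735, |c| > 1 → infeasible
Shortest: LSR with L = 57.881812 m ≈ 57.8818 m

57.8818 m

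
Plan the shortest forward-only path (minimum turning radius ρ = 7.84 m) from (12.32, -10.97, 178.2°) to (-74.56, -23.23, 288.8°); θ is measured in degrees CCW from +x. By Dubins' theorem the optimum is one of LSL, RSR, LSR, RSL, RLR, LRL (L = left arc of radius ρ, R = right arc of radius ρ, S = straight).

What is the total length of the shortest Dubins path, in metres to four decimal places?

94.3685 m

Let ψ = atan2(Δy, Δx) = atan2(-12.26, -86.88) = -171.9678° be the start→goal bearing.
Normalize: d = |goal − start| / ρ = 87.740766/7.84 = 11.191424, α = (θ_start − ψ) mod 360° = 350.1678° = 6.111581 rad, β = (θ_goal − ψ) mod 360° = 100.7678° = 1.758730 rad.
Common terms: sin α = -0.170763, cos α = 0.985312, sin β = 0.982392, cos β = -0.186829, cos(α−β) = -0.351842, d² = 125.247976. Work in radians in the unit-radius frame; every candidate has L = ρ·(t + p + q).
LSL: p² = 2 + d² − 2cos(α−β) + 2d(sin α − sin β) = 102.140746; p = √p² = 10.106470; φ = atan2(cos β − cos α, d + sin α − sin β) = -0.116241 rad; t = (φ − α) mod 2π = 0.055364 rad, q = (β − φ) mod 2π = 1.874971 rad → L = 7.84·(0.055364 + 10.106470 + 1.874971) = 7.84·12.036805 = 94.368548 m
RSR: p² = 2 + d² − 2cos(α−β) + 2d(sin β − sin α) = 153.762573; p = √p² = 12.400104; φ = atan2(cos α − cos β, d − sin α + sin β) = 0.094668 rad; t = (α − φ) mod 2π = 6.016913 rad, q = (φ − β) mod 2π = 4.619124 rad → L = 7.84·(6.016913 + 12.400104 + 4.619124) = 7.84·23.036140 = 180.603339 m
LSR: p² = d² − 2 + 2cos(α−β) + 2d(sin α + sin β) = 140.710861; p = √p² = 11.862161; φ = atan2(−cos α − cos β, d + sin α + sin β) − atan2(−2, p) = 0.100607 rad; t = (φ − α) mod 2π = 0.272211 rad, q = (φ − β) mod 2π = 4.625063 rad → L = 7.84·(0.272211 + 11.862161 + 4.625063) = 7.84·16.759435 = 131.393970 m
RSL: p² = d² − 2 + 2cos(α−β) − 2d(sin α + sin β) = 104.377724; p = √p² = 10.216542; φ = atan2(cos α + cos β, d − sin α − sin β) − atan2(2, p) = -0.116541 rad; t = (α − φ) mod 2π = 6.228122 rad, q = (β − φ) mod 2π = 1.875270 rad → L = 7.84·(6.228122 + 10.216542 + 1.875270) = 7.84·18.319934 = 143.628281 m
RLR: c = (6 − d² + 2cos(α−β) + 2d(sin α − sin β))/8 = -18.220322, |c| > 1 → infeasible
LRL: c = (6 − d² + 2cos(α−β) − 2d(sin α − sin β))/8 = -11.767593, |c| > 1 → infeasible
Shortest: LSL with L = 94.368548 m ≈ 94.3685 m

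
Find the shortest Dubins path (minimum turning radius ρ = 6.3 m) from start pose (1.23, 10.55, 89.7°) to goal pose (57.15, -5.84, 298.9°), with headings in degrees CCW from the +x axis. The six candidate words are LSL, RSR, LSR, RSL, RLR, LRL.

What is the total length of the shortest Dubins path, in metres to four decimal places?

64.7648 m

Let ψ = atan2(Δy, Δx) = atan2(-16.39, 55.92) = -16.3357° be the start→goal bearing.
Normalize: d = |goal − start| / ρ = 58.272451/6.3 = 9.249595, α = (θ_start − ψ) mod 360° = 106.0357° = 1.850672 rad, β = (θ_goal − ψ) mod 360° = 315.2357° = 5.501901 rad.
Common terms: sin α = 0.961090, cos α = -0.276237, sin β = -0.704192, cos β = 0.710010, cos(α−β) = -0.872922, d² = 85.555014. Work in radians in the unit-radius frame; every candidate has L = ρ·(t + p + q).
LSL: p² = 2 + d² − 2cos(α−β) + 2d(sin α − sin β) = 120.107216; p = √p² = 10.959344; φ = atan2(cos β − cos α, d + sin α − sin β) = 0.090113 rad; t = (φ − α) mod 2π = 4.522626 rad, q = (β − φ) mod 2π = 5.411788 rad → L = 6.3·(4.522626 + 10.959344 + 5.411788) = 6.3·20.893758 = 131.630675 m
RSR: p² = 2 + d² − 2cos(α−β) + 2d(sin β − sin α) = 58.494500; p = √p² = 7.648170; φ = atan2(cos α − cos β, d − sin α + sin β) = -0.129312 rad; t = (α − φ) mod 2π = 1.979984 rad, q = (φ − β) mod 2π = 0.651972 rad → L = 6.3·(1.979984 + 7.648170 + 0.651972) = 6.3·10.280126 = 64.764795 m
LSR: p² = d² − 2 + 2cos(α−β) + 2d(sin α + sin β) = 86.561574; p = √p² = 9.303847; φ = atan2(−cos α − cos β, d + sin α + sin β) − atan2(−2, p) = 0.166145 rad; t = (φ − α) mod 2π = 4.598658 rad, q = (φ − β) mod 2π = 0.947429 rad → L = 6.3·(4.598658 + 9.303847 + 0.947429) = 6.3·14.849934 = 93.554586 m
RSL: p² = d² − 2 + 2cos(α−β) − 2d(sin α + sin β) = 77.056766; p = √p² = 8.778198; φ = atan2(cos α + cos β, d − sin α − sin β) − atan2(2, p) = -0.175814 rad; t = (α − φ) mod 2π = 2.026487 rad, q = (β − φ) mod 2π = 5.677716 rad → L = 6.3·(2.026487 + 8.778198 + 5.677716) = 6.3·16.482401 = 103.839125 m
RLR: c = (6 − d² + 2cos(α−β) + 2d(sin α − sin β))/8 = -6.311812, |c| > 1 → infeasible
LRL: c = (6 − d² + 2cos(α−β) − 2d(sin α − sin β))/8 = -14.013402, |c| > 1 → infeasible
Shortest: RSR with L = 64.764795 m ≈ 64.7648 m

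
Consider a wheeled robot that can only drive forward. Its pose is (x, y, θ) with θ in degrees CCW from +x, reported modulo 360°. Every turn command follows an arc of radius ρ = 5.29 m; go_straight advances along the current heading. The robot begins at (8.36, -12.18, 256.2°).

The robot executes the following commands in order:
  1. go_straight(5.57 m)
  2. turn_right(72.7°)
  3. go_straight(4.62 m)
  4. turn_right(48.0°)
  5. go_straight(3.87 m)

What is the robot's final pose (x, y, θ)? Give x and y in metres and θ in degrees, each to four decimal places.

set_pose: (x, y, θ) = (8.3600, -12.1800, 256.2000°), ρ = 5.29
go_straight(5.57): x += 5.57·cos θ, y += 5.57·sin θ → (7.0314, -17.5892, 256.2000°)
turn_right(72.7°): centre at ρ to the right, rotate −72.7° → (2.2170, -21.6075, 183.5000°)
go_straight(4.62): x += 4.62·cos θ, y += 4.62·sin θ → (-2.3944, -21.8896, 183.5000°)
turn_right(48.0°): centre at ρ to the right, rotate −48.0° → (-6.4251, -20.3825, 135.5000°)
go_straight(3.87): x += 3.87·cos θ, y += 3.87·sin θ → (-9.1854, -17.6700, 135.5000°)

(-9.1854, -17.6700, 135.5000°)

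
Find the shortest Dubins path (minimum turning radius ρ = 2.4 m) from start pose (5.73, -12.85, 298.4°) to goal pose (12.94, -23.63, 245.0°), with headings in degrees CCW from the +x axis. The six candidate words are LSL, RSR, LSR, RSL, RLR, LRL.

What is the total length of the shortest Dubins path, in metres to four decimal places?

13.4434 m

Let ψ = atan2(Δy, Δx) = atan2(-10.78, 7.21) = -56.2242° be the start→goal bearing.
Normalize: d = |goal − start| / ρ = 12.968905/2.4 = 5.403710, α = (θ_start − ψ) mod 360° = 354.6242° = 6.189359 rad, β = (θ_goal − ψ) mod 360° = 301.2242° = 5.257353 rad.
Common terms: sin α = -0.093688, cos α = 0.995602, sin β = -0.855146, cos β = 0.518388, cos(α−β) = 0.596225, d² = 29.200087. Work in radians in the unit-radius frame; every candidate has L = ρ·(t + p + q).
LSL: p² = 2 + d² − 2cos(α−β) + 2d(sin α − sin β) = 38.237026; p = √p² = 6.183609; φ = atan2(cos β − cos α, d + sin α − sin β) = -0.077251 rad; t = (φ − α) mod 2π = 0.016575 rad, q = (β − φ) mod 2π = 5.334604 rad → L = 2.4·(0.016575 + 6.183609 + 5.334604) = 2.4·11.534789 = 27.683493 m
RSR: p² = 2 + d² − 2cos(α−β) + 2d(sin β − sin α) = 21.778248; p = √p² = 4.666717; φ = atan2(cos α − cos β, d − sin α + sin β) = 0.102438 rad; t = (α − φ) mod 2π = 6.086921 rad, q = (φ − β) mod 2π = 1.128270 rad → L = 2.4·(6.086921 + 4.666717 + 1.128270) = 2.4·11.881908 = 28.516580 m
LSR: p² = d² − 2 + 2cos(α−β) + 2d(sin α + sin β) = 18.138086; p = √p² = 4.258883; φ = atan2(−cos α − cos β, d + sin α + sin β) − atan2(−2, p) = 0.111435 rad; t = (φ − α) mod 2π = 0.205261 rad, q = (φ − β) mod 2π = 1.137267 rad → L = 2.4·(0.205261 + 4.258883 + 1.137267) = 2.4·5.601411 = 13.443386 m
RSL: p² = d² − 2 + 2cos(α−β) − 2d(sin α + sin β) = 38.646988; p = √p² = 6.216670; φ = atan2(cos α + cos β, d − sin α − sin β) − atan2(2, p) = -0.077295 rad; t = (α − φ) mod 2π = 6.266654 rad, q = (β − φ) mod 2π = 5.334648 rad → L = 2.4·(6.266654 + 6.216670 + 5.334648) = 2.4·17.817973 = 42.763135 m
RLR: c = (6 − d² + 2cos(α−β) + 2d(sin α − sin β))/8 = -1.722281, |c| > 1 → infeasible
LRL: c = (6 − d² + 2cos(α−β) − 2d(sin α − sin β))/8 = -3.779628, |c| > 1 → infeasible
Shortest: LSR with L = 13.443386 m ≈ 13.4434 m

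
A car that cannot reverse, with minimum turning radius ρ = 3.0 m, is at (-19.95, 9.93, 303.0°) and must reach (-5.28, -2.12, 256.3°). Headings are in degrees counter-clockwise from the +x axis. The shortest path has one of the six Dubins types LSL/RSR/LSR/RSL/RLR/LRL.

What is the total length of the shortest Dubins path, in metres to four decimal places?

Let ψ = atan2(Δy, Δx) = atan2(-12.05, 14.67) = -39.3998° be the start→goal bearing.
Normalize: d = |goal − start| / ρ = 18.984504/3.0 = 6.328168, α = (θ_start − ψ) mod 360° = 342.3998° = 5.976004 rad, β = (θ_goal − ψ) mod 360° = 295.6998° = 5.160936 rad.
Common terms: sin α = -0.302373, cos α = 0.953190, sin β = -0.901078, cos β = 0.433656, cos(α−β) = 0.685818, d² = 40.045711. Work in radians in the unit-radius frame; every candidate has L = ρ·(t + p + q).
LSL: p² = 2 + d² − 2cos(α−β) + 2d(sin α − sin β) = 48.251493; p = √p² = 6.946329; φ = atan2(cos β − cos α, d + sin α − sin β) = -0.074862 rad; t = (φ − α) mod 2π = 0.232319 rad, q = (β − φ) mod 2π = 5.235798 rad → L = 3.0·(0.232319 + 6.946329 + 5.235798) = 3.0·12.414446 = 37.243338 m
RSR: p² = 2 + d² − 2cos(α−β) + 2d(sin β − sin α) = 33.096655; p = √p² = 5.752969; φ = atan2(cos α − cos β, d − sin α + sin β) = 0.090430 rad; t = (α − φ) mod 2π = 5.885574 rad, q = (φ − β) mod 2π = 1.212680 rad → L = 3.0·(5.885574 + 5.752969 + 1.212680) = 3.0·12.851223 = 38.553670 m
LSR: p² = d² − 2 + 2cos(α−β) + 2d(sin α + sin β) = 24.186066; p = √p² = 4.917933; φ = atan2(−cos α − cos β, d + sin α + sin β) − atan2(−2, p) = 0.121959 rad; t = (φ − α) mod 2π = 0.429140 rad, q = (φ − β) mod 2π = 1.244208 rad → L = 3.0·(0.429140 + 4.917933 + 1.244208) = 3.0·6.591281 = 19.773843 m
RSL: p² = d² − 2 + 2cos(α−β) − 2d(sin α + sin β) = 54.648629; p = √p² = 7.392471; φ = atan2(cos α + cos β, d − sin α − sin β) − atan2(2, p) = -0.082123 rad; t = (α − φ) mod 2π = 6.058128 rad, q = (β − φ) mod 2π = 5.243059 rad → L = 3.0·(6.058128 + 7.392471 + 5.243059) = 3.0·18.693658 = 56.080974 m
RLR: c = (6 − d² + 2cos(α−β) + 2d(sin α − sin β))/8 = -3.137082, |c| > 1 → infeasible
LRL: c = (6 − d² + 2cos(α−β) − 2d(sin α − sin β))/8 = -5.031437, |c| > 1 → infeasible
Shortest: LSR with L = 19.773843 m ≈ 19.7738 m

19.7738 m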